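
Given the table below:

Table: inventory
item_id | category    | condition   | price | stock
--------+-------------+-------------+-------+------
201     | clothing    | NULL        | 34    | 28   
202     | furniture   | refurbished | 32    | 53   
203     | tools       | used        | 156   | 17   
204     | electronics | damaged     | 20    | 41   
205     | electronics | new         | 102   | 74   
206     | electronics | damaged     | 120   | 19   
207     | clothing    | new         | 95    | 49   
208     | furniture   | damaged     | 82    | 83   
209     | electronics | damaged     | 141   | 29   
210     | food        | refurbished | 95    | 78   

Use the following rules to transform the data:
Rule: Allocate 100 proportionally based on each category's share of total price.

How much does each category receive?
clothing: 14.71, electronics: 43.67, food: 10.83, furniture: 13.0, tools: 17.79

Step 1: Calculate total price = 877
Step 2: Calculate each category's proportion:
  clothing: 129/877 = 14.71% → 14.71
  electronics: 383/877 = 43.67% → 43.67
  food: 95/877 = 10.83% → 10.83
  furniture: 114/877 = 13.00% → 13.0
  tools: 156/877 = 17.79% → 17.79
Step 3: Verify: sum of allocations ≈ 100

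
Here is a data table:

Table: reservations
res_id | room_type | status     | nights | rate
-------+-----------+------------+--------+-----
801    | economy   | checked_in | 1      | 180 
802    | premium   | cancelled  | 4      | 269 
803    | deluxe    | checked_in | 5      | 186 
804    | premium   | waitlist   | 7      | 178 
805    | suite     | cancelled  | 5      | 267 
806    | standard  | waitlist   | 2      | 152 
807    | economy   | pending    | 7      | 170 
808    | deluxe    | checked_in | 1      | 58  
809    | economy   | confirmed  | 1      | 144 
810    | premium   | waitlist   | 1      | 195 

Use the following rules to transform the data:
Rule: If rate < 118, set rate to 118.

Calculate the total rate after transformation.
1859

Step 1: 1 records have rate < 118
Step 2: These records originally summed to 58
Step 3: After setting to minimum: 1 × 118 = 118
Step 4: Unaffected records sum: 1741
Step 5: Final sum = 118 + 1741 = 1859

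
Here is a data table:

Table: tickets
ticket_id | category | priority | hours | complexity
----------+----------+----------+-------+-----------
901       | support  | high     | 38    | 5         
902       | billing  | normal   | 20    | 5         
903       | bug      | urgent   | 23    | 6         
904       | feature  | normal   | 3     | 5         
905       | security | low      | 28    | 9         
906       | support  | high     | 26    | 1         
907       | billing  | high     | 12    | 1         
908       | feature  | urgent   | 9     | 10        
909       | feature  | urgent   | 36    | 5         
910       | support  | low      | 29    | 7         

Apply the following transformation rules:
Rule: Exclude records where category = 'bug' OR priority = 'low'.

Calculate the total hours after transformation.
144

Step 1: Find records where category = 'bug' OR priority = 'low'
Step 2: 3 records match, summing to 80
Step 3: Original sum: 224
Step 4: Remaining sum = 224 - 80 = 144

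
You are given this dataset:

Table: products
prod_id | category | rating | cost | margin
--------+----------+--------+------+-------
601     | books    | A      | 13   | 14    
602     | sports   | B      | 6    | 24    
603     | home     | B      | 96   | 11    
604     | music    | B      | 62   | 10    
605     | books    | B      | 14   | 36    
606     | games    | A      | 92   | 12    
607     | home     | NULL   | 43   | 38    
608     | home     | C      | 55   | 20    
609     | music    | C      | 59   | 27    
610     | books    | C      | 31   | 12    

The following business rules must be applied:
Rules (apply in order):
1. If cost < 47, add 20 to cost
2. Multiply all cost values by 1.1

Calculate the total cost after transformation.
628.1

Step 1: Apply Rule 1 - Add 20 to records with cost < 47
  - 5 records affected: 107 + (5 × 20) = 207
  - Unaffected records: 364
  - Sum after Rule 1: 571
Step 2: Apply Rule 2 - Multiply all by 1.1
  - 571 × 1.1 = 628.1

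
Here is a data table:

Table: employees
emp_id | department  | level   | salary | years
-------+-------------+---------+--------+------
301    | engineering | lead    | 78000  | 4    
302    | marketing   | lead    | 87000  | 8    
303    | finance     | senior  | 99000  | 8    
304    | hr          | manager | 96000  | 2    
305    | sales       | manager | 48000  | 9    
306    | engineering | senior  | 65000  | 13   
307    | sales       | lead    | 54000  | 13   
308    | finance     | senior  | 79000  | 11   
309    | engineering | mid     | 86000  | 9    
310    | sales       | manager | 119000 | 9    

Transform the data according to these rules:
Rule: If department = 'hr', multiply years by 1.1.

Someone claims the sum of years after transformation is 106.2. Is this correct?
No, the correct result is 86.2.

Step 1: Calculate the correct sum after transformation
Step 2: Apply multiplier 1.1 to records where department = 'hr'
Step 3: Correct result = 86.2
Step 4: Claimed result = 106.2
Step 5: 86.2 ≠ 106.2
Conclusion: The claimed result is incorrect. The correct answer is 86.2.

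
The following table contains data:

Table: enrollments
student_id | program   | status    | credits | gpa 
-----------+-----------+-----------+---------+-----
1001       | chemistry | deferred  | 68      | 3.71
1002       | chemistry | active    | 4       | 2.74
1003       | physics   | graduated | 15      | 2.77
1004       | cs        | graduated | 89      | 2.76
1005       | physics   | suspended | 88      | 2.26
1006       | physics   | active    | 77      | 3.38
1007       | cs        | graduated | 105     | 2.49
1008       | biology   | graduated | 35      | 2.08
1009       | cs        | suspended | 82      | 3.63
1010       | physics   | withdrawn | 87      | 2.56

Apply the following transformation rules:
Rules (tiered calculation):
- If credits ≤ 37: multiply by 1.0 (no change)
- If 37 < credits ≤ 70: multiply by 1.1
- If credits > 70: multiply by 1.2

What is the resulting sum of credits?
762.4

Step 1: Tier 1 (credits ≤ 37): 3 records, sum = 54 × 1.0 = 54.0
Step 2: Tier 2 (37 < credits ≤ 70): 1 records, sum = 68 × 1.1 = 74.8
Step 3: Tier 3 (credits > 70): 6 records, sum = 528 × 1.2 = 633.6
Step 4: Final sum = 54.0 + 74.8 + 633.6 = 762.4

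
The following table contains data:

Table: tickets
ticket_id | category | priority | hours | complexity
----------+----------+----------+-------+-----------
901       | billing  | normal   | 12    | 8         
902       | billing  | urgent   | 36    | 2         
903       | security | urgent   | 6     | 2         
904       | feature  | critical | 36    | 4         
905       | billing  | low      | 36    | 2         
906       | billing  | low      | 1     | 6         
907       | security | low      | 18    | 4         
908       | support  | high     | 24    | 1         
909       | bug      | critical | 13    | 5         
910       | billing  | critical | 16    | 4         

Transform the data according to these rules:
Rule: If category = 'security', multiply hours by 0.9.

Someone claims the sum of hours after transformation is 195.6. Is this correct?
Yes, the result is correct.

Step 1: Calculate the correct sum after transformation
Step 2: Apply multiplier 0.9 to records where category = 'security'
Step 3: Correct result = 195.6
Step 4: Claimed result = 195.6
Step 5: 195.6 = 195.6 ✓
Conclusion: The claimed result is correct.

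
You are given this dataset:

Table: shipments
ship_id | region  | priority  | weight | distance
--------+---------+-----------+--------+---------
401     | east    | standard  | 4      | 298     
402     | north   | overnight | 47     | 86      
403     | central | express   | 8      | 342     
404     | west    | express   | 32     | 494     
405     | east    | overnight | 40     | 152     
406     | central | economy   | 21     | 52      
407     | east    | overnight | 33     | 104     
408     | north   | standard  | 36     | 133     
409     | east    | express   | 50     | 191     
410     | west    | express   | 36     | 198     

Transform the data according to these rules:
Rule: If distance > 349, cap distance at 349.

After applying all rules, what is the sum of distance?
1905

Step 1: 1 records have distance > 349
Step 2: These records originally summed to 494
Step 3: After capping: 1 × 349 = 349
Step 4: Unaffected records sum: 1556
Step 5: Final sum = 349 + 1556 = 1905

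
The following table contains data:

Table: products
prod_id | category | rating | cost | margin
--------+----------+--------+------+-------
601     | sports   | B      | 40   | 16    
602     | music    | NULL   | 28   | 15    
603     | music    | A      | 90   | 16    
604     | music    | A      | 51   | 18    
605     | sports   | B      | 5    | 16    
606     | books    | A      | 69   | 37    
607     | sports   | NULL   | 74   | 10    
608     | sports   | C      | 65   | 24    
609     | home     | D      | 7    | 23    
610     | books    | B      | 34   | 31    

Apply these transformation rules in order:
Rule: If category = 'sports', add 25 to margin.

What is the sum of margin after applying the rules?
306

Step 1: Count records where category = 'sports': 4
Step 2: Total bonus added: 4 × 25 = 100
Step 3: Original sum of margin: 206
Step 4: Final sum = 206 + 100 = 306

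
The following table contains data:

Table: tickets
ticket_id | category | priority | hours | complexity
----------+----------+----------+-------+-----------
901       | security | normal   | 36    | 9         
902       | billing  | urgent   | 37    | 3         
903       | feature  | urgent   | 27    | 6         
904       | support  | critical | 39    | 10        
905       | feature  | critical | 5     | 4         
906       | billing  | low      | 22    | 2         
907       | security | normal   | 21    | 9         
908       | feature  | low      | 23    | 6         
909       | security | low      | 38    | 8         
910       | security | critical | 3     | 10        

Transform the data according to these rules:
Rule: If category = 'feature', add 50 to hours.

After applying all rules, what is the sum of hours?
401

Step 1: Count records where category = 'feature': 3
Step 2: Total bonus added: 3 × 50 = 150
Step 3: Original sum of hours: 251
Step 4: Final sum = 251 + 150 = 401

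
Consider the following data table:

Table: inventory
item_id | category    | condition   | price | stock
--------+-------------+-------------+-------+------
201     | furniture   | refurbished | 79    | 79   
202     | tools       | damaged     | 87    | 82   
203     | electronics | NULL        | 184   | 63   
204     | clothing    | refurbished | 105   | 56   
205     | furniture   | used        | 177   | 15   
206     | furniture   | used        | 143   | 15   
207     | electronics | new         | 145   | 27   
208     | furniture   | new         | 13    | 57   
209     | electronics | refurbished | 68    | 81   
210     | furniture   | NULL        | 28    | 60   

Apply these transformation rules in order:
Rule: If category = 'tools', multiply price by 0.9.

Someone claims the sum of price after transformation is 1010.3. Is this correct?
No, the correct result is 1020.3.

Step 1: Calculate the correct sum after transformation
Step 2: Apply multiplier 0.9 to records where category = 'tools'
Step 3: Correct result = 1020.3
Step 4: Claimed result = 1010.3
Step 5: 1020.3 ≠ 1010.3
Conclusion: The claimed result is incorrect. The correct answer is 1020.3.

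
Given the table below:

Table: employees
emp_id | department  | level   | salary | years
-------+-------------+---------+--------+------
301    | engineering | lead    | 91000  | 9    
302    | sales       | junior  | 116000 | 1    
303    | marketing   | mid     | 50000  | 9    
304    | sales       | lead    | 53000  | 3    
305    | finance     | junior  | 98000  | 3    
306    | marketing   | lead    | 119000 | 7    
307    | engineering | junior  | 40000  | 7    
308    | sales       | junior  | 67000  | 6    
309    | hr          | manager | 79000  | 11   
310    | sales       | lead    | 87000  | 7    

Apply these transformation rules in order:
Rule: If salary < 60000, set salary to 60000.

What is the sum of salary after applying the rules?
837000

Step 1: 3 records have salary < 60000
Step 2: These records originally summed to 143000
Step 3: After setting to minimum: 3 × 60000 = 180000
Step 4: Unaffected records sum: 657000
Step 5: Final sum = 180000 + 657000 = 837000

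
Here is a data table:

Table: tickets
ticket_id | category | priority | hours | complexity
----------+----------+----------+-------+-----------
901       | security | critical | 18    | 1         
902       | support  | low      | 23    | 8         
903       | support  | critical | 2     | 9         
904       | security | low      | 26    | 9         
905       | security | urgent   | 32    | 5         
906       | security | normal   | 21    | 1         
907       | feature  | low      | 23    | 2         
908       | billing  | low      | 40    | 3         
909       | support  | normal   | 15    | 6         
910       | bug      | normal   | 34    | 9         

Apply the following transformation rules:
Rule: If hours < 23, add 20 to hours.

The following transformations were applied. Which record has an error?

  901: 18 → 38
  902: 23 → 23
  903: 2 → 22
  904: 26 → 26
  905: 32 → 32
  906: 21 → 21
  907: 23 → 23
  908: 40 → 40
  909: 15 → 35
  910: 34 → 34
Record 906 has an error. The correct transformed value should be 41, not 21.

Step 1: Check each record against the rule
Step 2: Record 906 has hours = 21
Step 3: Since 21 < 23, the bonus should have been applied
Step 4: Correct value = 41, but claimed value = 21
Conclusion: Record 906 has the error.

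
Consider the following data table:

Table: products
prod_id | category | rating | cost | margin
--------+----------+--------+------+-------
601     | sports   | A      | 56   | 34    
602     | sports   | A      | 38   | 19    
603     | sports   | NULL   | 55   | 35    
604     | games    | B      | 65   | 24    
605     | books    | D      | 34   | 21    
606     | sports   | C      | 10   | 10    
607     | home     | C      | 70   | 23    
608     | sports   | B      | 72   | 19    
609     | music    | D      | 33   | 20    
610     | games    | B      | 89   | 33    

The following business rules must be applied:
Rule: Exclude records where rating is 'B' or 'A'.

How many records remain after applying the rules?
5

Step 1: Count records to exclude
  - 3 (B) + 2 (A) = 5 records
Step 2: Total records: 10
Step 3: Remaining = 10 - 5 = 5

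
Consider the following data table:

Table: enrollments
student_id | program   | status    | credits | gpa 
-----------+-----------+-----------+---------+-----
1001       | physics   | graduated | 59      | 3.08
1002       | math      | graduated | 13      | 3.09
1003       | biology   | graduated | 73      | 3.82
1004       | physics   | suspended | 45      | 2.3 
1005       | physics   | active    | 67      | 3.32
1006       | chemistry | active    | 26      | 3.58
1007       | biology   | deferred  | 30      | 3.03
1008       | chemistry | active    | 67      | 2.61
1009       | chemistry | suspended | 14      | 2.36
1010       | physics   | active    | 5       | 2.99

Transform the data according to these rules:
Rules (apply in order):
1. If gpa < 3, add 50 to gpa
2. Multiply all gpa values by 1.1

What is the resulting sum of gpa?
253.2

Step 1: Apply Rule 1 - Add 50 to records with gpa < 3
  - 4 records affected: 10.26 + (4 × 50) = 210.26
  - Unaffected records: 19.92
  - Sum after Rule 1: 230.18
Step 2: Apply Rule 2 - Multiply all by 1.1
  - 230.18 × 1.1 = 253.2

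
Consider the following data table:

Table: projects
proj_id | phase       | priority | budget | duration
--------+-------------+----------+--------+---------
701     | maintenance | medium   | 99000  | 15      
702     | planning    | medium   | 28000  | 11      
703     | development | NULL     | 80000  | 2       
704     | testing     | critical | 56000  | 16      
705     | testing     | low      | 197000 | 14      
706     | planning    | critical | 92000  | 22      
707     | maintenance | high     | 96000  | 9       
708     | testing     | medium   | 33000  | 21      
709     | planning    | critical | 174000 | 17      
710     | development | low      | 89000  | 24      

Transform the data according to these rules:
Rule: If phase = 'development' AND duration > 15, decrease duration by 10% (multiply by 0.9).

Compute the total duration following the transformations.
148.6

Step 1: Find records where phase = 'development' AND duration > 15
Step 2: 1 records match, summing to 24
Step 3: After multiplier: 24 × 0.9 = 21.6
Step 4: Unaffected records sum: 127
Step 5: Final sum = 21.6 + 127 = 148.6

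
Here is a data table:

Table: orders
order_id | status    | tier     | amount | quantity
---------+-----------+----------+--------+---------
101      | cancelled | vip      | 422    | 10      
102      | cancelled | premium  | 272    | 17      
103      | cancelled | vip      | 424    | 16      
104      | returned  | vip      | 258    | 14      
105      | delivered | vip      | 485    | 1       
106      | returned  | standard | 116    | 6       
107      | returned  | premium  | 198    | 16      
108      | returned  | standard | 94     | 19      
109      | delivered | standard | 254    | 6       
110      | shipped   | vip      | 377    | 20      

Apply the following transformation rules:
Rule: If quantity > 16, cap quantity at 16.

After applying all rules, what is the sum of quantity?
117

Step 1: 3 records have quantity > 16
Step 2: These records originally summed to 56
Step 3: After capping: 3 × 16 = 48
Step 4: Unaffected records sum: 69
Step 5: Final sum = 48 + 69 = 117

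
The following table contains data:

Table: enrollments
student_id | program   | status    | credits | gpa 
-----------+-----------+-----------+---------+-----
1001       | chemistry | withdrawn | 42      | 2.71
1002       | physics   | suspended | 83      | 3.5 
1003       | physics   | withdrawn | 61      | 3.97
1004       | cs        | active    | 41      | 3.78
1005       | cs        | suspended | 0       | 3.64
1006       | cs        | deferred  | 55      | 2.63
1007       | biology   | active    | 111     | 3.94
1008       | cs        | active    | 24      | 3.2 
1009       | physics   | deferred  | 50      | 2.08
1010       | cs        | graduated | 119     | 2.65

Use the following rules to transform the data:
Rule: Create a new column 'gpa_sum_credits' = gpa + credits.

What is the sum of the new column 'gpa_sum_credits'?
618.1

Step 1: For each record, compute gpa + credits
Example calculations:
  2.71 + 42 = 44.71
  3.5 + 83 = 86.5
  3.97 + 61 = 64.97
  ...
Step 2: Sum all derived values
Step 3: Total = 618.1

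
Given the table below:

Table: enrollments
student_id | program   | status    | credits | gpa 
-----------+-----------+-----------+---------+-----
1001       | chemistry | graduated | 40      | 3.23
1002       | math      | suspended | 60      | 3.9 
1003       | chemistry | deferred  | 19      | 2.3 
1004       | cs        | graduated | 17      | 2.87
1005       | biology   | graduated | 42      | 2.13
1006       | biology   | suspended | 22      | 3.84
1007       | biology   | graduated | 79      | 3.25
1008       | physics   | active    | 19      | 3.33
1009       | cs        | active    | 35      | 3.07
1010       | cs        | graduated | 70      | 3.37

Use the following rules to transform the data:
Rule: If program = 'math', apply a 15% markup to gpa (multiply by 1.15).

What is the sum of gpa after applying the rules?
31.88

Step 1: Records with program = 'math' have total gpa = 3.9
Step 2: Apply multiplier: 3.9 × 1.15 = 4.48
Step 3: Other records total: 27.39
Step 4: Final sum = 4.48 + 27.39 = 31.88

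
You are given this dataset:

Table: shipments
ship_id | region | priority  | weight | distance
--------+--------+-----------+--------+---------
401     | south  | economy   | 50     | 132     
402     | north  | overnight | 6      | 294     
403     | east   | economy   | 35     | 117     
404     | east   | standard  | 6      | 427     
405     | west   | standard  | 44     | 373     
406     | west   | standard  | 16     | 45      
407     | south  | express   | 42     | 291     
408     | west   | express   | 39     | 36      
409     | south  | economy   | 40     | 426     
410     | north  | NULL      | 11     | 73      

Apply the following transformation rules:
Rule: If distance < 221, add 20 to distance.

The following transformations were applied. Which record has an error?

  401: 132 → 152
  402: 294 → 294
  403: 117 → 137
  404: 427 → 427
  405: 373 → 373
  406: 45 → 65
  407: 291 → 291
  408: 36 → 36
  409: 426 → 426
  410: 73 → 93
Record 408 has an error. The correct transformed value should be 56, not 36.

Step 1: Check each record against the rule
Step 2: Record 408 has distance = 36
Step 3: Since 36 < 221, the bonus should have been applied
Step 4: Correct value = 56, but claimed value = 36
Conclusion: Record 408 has the error.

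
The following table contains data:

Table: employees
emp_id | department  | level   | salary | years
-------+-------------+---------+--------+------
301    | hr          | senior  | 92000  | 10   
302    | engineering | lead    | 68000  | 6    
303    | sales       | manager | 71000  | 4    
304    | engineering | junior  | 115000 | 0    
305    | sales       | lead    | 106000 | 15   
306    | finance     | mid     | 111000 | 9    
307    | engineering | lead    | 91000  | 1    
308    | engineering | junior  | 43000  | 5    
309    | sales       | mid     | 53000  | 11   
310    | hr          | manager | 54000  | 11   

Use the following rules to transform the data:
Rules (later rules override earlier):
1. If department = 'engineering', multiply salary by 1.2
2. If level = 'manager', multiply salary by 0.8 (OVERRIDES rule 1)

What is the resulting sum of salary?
842400.0

Step 1: Rule 2 takes priority for records with level = 'manager'
  - 2 records: 125000 × 0.8 = 100000.0
Step 2: Rule 1 applies to remaining records with department = 'engineering'
  - 4 records: 317000 × 1.2 = 380400.0
Step 3: Other records unchanged: 362000
Step 4: Final sum = 100000.0 + 380400.0 + 362000 = 842400.0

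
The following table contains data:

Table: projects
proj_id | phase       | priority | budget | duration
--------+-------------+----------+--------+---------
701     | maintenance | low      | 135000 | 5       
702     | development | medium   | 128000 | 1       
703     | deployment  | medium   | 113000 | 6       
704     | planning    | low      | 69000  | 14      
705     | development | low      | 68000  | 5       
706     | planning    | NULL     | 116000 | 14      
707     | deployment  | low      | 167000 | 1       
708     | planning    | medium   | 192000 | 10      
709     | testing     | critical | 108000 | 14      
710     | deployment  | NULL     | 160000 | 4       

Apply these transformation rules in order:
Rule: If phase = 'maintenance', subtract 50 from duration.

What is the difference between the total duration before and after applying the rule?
50

Step 1: Original sum of duration = 74
Step 2: 1 records have phase = 'maintenance'
Step 3: Each affected record changes by -50
Step 4: Total change = 1 × -50 = -50
Step 5: New sum = 74 + -50 = 24
Step 6: Difference = |24 - 74| = 50
        (Sum decreased by 50)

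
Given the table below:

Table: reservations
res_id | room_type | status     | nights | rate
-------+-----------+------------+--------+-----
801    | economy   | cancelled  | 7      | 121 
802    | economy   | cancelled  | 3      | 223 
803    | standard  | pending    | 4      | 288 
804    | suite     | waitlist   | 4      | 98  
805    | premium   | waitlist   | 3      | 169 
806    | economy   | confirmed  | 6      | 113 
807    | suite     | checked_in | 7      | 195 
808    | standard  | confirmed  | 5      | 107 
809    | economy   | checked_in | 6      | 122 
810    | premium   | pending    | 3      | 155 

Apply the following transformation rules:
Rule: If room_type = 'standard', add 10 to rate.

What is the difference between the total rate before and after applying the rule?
20

Step 1: Original sum of rate = 1591
Step 2: 2 records have room_type = 'standard'
Step 3: Each affected record changes by 10
Step 4: Total change = 2 × 10 = 20
Step 5: New sum = 1591 + 20 = 1611
Step 6: Difference = |1611 - 1591| = 20
        (Sum increased by 20)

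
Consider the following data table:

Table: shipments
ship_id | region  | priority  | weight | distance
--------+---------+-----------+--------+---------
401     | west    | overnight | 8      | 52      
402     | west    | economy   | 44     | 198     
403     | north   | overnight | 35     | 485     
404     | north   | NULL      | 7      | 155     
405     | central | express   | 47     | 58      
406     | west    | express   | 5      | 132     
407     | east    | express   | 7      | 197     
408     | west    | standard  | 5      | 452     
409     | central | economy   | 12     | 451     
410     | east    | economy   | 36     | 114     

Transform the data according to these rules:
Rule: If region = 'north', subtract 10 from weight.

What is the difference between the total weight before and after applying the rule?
20

Step 1: Original sum of weight = 206
Step 2: 2 records have region = 'north'
Step 3: Each affected record changes by -10
Step 4: Total change = 2 × -10 = -20
Step 5: New sum = 206 + -20 = 186
Step 6: Difference = |186 - 206| = 20
        (Sum decreased by 20)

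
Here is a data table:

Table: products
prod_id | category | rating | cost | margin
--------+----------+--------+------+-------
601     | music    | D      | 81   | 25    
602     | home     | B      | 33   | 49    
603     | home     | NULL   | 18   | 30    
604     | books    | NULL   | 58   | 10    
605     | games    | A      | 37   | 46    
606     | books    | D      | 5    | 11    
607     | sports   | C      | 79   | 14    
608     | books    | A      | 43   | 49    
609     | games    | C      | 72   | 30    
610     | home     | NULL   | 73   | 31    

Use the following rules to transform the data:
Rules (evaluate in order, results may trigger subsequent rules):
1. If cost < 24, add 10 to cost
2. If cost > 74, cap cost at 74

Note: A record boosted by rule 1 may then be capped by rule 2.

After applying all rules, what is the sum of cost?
507

Step 1: Apply rule 1 to records with cost < 24
  - 2 records get bonus of 10
  - Of these, 0 records then exceed 74 and get capped
Step 2: Apply rule 2 to records with cost > 74
  - 2 records (original) are capped
Step 3: Calculate final sum = 507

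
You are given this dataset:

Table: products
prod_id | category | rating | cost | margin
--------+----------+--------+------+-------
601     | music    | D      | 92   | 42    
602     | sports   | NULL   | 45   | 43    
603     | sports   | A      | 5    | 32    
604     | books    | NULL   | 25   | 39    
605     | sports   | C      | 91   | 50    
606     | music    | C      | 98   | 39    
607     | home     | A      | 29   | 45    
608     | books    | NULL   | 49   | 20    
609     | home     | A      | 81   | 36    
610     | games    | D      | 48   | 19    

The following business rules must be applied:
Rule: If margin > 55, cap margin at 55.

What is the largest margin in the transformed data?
50

Step 1: Original maximum margin = 50
Step 2: Check cap of 55 against maximum
Step 3: No records exceed the cap (max 50 <= cap 55), so no capping applies
Step 4: Maximum after transformation = 50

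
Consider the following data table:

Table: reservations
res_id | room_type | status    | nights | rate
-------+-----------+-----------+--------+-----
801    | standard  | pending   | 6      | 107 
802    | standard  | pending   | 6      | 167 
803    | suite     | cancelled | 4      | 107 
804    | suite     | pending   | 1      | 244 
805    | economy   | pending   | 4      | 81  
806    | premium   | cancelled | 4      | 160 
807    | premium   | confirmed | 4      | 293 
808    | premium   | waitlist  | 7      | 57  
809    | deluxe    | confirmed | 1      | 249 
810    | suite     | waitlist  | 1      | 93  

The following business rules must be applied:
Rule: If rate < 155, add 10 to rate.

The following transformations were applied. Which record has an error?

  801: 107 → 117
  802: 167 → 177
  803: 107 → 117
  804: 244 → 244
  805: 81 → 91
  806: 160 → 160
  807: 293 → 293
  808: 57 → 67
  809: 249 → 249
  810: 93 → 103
Record 802 has an error. The correct transformed value should be 167, not 177.

Step 1: Check each record against the rule
Step 2: Record 802 has rate = 167
Step 3: Since 167 >= 155, the bonus should not have been applied
Step 4: Correct value = 167, but claimed value = 177
Conclusion: Record 802 has the error.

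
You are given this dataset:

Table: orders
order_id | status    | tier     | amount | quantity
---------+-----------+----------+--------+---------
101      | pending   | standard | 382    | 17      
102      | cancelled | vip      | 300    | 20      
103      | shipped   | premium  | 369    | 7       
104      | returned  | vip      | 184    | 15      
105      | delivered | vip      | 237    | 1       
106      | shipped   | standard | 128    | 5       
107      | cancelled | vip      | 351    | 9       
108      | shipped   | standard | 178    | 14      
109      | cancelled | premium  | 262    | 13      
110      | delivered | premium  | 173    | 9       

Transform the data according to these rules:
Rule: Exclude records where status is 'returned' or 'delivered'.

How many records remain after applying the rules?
7

Step 1: Count records to exclude
  - 1 (returned) + 2 (delivered) = 3 records
Step 2: Total records: 10
Step 3: Remaining = 10 - 3 = 7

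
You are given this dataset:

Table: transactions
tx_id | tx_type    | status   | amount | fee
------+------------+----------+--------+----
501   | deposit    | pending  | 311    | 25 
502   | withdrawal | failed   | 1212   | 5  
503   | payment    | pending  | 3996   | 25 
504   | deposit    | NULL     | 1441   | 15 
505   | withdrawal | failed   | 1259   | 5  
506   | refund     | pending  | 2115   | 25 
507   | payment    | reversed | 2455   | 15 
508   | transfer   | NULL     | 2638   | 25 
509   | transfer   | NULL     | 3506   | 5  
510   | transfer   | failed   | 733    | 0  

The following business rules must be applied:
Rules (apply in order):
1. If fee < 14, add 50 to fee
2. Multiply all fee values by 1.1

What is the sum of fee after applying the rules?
379.5

Step 1: Apply Rule 1 - Add 50 to records with fee < 14
  - 4 records affected: 15 + (4 × 50) = 215
  - Unaffected records: 130
  - Sum after Rule 1: 345
Step 2: Apply Rule 2 - Multiply all by 1.1
  - 345 × 1.1 = 379.5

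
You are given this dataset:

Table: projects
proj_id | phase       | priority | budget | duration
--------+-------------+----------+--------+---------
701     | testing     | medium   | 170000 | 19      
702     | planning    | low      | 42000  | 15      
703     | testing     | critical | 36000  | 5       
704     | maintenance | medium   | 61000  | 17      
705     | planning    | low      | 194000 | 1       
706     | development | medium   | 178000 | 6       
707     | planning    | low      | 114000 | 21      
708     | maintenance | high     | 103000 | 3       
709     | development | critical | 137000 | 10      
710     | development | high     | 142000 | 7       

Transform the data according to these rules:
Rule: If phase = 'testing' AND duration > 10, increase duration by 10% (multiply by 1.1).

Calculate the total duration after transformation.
105.9

Step 1: Find records where phase = 'testing' AND duration > 10
Step 2: 1 records match, summing to 19
Step 3: After multiplier: 19 × 1.1 = 20.9
Step 4: Unaffected records sum: 85
Step 5: Final sum = 20.9 + 85 = 105.9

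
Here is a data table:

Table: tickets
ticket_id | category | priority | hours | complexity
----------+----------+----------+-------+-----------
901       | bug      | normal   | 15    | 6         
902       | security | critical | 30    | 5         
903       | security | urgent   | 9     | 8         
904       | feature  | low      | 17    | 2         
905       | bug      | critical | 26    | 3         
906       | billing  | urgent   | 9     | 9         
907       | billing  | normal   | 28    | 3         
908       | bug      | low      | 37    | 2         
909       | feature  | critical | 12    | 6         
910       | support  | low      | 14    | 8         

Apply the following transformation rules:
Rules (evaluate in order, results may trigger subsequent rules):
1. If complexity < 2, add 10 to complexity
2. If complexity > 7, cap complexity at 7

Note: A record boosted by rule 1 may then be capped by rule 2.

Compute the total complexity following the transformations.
48

Step 1: Apply rule 1 to records with complexity < 2
  - 0 records get bonus of 10
  - Of these, 0 records then exceed 7 and get capped
Step 2: Apply rule 2 to records with complexity > 7
  - 3 records (original) are capped
Step 3: Calculate final sum = 48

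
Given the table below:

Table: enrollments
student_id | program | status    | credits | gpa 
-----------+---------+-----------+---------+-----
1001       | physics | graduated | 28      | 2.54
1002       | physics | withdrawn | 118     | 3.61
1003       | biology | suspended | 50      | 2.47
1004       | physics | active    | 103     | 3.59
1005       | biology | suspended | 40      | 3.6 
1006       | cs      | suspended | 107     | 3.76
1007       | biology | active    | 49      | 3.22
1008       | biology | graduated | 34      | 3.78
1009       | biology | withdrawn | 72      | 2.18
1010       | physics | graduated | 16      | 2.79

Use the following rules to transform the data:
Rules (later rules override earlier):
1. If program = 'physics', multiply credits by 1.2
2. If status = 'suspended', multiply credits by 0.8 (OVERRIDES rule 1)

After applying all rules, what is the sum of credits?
630.6

Step 1: Rule 2 takes priority for records with status = 'suspended'
  - 3 records: 197 × 0.8 = 157.6
Step 2: Rule 1 applies to remaining records with program = 'physics'
  - 4 records: 265 × 1.2 = 318.0
Step 3: Other records unchanged: 155
Step 4: Final sum = 157.6 + 318.0 + 155 = 630.6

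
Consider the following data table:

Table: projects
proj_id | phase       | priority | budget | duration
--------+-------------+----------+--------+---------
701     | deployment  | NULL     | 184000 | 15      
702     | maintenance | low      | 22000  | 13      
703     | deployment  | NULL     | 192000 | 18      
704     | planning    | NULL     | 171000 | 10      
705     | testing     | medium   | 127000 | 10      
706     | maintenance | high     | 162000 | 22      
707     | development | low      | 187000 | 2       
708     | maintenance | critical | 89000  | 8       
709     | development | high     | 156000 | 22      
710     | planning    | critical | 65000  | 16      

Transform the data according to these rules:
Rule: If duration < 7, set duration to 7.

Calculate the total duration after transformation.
141

Step 1: 1 records have duration < 7
Step 2: These records originally summed to 2
Step 3: After setting to minimum: 1 × 7 = 7
Step 4: Unaffected records sum: 134
Step 5: Final sum = 7 + 134 = 141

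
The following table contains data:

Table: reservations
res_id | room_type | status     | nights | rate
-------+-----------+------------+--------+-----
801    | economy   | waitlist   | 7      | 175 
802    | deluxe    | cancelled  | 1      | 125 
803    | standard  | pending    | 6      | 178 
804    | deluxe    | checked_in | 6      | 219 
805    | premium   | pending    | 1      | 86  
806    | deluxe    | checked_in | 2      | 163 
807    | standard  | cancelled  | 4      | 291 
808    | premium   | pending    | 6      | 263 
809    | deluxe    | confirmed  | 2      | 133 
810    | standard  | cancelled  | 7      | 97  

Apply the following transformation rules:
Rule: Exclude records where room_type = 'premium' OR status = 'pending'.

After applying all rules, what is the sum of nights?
29

Step 1: Find records where room_type = 'premium' OR status = 'pending'
Step 2: 3 records match, summing to 13
Step 3: Original sum: 42
Step 4: Remaining sum = 42 - 13 = 29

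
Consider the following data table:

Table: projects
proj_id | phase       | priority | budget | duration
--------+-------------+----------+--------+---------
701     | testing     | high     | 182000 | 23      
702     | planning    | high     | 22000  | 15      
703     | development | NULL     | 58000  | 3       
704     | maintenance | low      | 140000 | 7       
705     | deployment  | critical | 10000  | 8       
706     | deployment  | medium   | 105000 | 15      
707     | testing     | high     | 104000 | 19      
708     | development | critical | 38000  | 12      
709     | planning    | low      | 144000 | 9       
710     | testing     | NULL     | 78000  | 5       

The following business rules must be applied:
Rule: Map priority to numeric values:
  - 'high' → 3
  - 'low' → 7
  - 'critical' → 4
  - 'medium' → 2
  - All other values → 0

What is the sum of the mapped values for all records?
33

Step 1: Apply mapping to each record
Step 2: Count by status:
  'high': 3 records × 3 = 9
  'low': 2 records × 7 = 14
  'critical': 2 records × 4 = 8
  'medium': 1 records × 2 = 2
Step 3: Sum all mapped values = 33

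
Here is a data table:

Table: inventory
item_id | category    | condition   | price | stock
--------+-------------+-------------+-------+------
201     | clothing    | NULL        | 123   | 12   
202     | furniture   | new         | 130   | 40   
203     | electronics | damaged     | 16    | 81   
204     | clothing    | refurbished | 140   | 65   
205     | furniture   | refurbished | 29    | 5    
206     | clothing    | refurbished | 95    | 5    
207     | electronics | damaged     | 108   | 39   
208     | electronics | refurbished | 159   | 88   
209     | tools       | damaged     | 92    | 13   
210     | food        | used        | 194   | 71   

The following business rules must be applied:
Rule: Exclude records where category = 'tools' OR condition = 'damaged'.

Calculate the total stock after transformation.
286

Step 1: Find records where category = 'tools' OR condition = 'damaged'
Step 2: 3 records match, summing to 133
Step 3: Original sum: 419
Step 4: Remaining sum = 419 - 133 = 286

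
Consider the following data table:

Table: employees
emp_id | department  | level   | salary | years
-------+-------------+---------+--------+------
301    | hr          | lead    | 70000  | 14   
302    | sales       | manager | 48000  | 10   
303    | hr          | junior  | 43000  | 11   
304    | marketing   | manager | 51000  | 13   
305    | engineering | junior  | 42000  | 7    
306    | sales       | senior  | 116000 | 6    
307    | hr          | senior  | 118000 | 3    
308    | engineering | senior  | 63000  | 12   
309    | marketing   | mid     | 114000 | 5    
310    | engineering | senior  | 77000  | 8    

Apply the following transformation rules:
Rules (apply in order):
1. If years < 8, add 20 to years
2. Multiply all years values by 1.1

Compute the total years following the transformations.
185.9

Step 1: Apply Rule 1 - Add 20 to records with years < 8
  - 4 records affected: 21 + (4 × 20) = 101
  - Unaffected records: 68
  - Sum after Rule 1: 169
Step 2: Apply Rule 2 - Multiply all by 1.1
  - 169 × 1.1 = 185.9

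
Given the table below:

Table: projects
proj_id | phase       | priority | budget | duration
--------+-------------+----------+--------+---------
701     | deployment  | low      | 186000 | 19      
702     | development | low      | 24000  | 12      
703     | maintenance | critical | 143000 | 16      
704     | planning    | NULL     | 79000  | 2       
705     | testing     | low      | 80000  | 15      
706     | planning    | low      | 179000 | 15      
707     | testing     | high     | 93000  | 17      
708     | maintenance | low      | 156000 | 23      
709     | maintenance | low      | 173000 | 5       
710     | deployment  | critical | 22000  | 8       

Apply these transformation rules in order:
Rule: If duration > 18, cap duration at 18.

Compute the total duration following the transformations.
126

Step 1: 2 records have duration > 18
Step 2: These records originally summed to 42
Step 3: After capping: 2 × 18 = 36
Step 4: Unaffected records sum: 90
Step 5: Final sum = 36 + 90 = 126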